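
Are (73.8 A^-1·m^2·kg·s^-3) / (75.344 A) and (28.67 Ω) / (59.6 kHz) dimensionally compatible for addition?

No

In SI base units:
  (73.8 A^-1·m^2·kg·s^-3) / (75.344 A):  [kg·m²·s⁻³·A⁻¹] / [A] = kg·m²·s⁻³·A⁻²
  (28.67 Ω) / (59.6 kHz):  [kg·m²·s⁻³·A⁻²] / [s⁻¹] = kg·m²·s⁻²·A⁻²
kg·m²·s⁻³·A⁻² ≠ kg·m²·s⁻²·A⁻², so they cannot be added.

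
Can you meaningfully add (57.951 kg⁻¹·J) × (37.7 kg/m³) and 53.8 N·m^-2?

Yes

Work out the base dimensions of each:
  (57.951 kg⁻¹·J) × (37.7 kg/m³):  [m²·s⁻²] · [kg·m⁻³] = kg·m⁻¹·s⁻²
  53.8 N·m^-2:  N·m⁻² = kg·m·s⁻²·m⁻² = kg·m⁻¹·s⁻²
Both are kg·m⁻¹·s⁻², so they have the same dimensions and can be added.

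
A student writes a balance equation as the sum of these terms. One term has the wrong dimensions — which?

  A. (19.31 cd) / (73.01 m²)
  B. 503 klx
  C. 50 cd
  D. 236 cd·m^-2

C.

Dimensions:
  A. [cd] / [m²] = m⁻²·cd
  B. lx = lm·m⁻² = m⁻²·cd
  C. cd
  D. cd·m⁻² = m⁻²·cd
All reduce to m⁻²·cd except C., which is cd.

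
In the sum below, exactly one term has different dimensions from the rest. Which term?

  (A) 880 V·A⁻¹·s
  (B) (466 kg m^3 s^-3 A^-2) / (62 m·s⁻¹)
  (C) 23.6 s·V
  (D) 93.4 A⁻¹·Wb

Work out the base dimensions of each:
  (A) V·s·A⁻¹ = J·C⁻¹·s·A⁻¹ = kg·m²·s⁻²·A⁻²
  (B) [kg·m³·s⁻³·A⁻²] / [m·s⁻¹] = kg·m²·s⁻²·A⁻²
  (C) V·s = J·C⁻¹·s = kg·m²·s⁻²·A⁻¹
  (D) Wb·A⁻¹ = V·s·A⁻¹ = kg·m²·s⁻²·A⁻²
All reduce to kg·m²·s⁻²·A⁻² except (C), which is kg·m²·s⁻²·A⁻¹.

(C)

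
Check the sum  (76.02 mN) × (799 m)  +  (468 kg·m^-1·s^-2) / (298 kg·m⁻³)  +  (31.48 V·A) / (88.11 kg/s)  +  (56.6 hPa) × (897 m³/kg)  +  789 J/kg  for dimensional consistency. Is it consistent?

Dimensions:
  (76.02 mN) × (799 m):  [kg·m·s⁻²] · [m] = kg·m²·s⁻²
  (468 kg·m^-1·s^-2) / (298 kg·m⁻³):  [kg·m⁻¹·s⁻²] / [kg·m⁻³] = m²·s⁻²
  (31.48 V·A) / (88.11 kg/s):  [kg·m²·s⁻³] / [kg·s⁻¹] = m²·s⁻²
  (56.6 hPa) × (897 m³/kg):  [kg·m⁻¹·s⁻²] · [kg⁻¹·m³] = m²·s⁻²
  789 J/kg:  J·kg⁻¹ = N·m·kg⁻¹ = m²·s⁻²
The terms do not share a single dimension (kg·m²·s⁻² vs m²·s⁻²).

No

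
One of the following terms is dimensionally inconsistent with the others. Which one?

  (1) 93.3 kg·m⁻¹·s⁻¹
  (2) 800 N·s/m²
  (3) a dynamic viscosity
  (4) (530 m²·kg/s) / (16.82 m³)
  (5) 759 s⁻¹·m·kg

Dimensions:
  (1) kg·m⁻¹·s⁻¹
  (2) N·s·m⁻² = kg·m·s⁻²·s·m⁻² = kg·m⁻¹·s⁻¹
  (3) [dynamic viscosity] = kg·m⁻¹·s⁻¹
  (4) [kg·m²·s⁻¹] / [m³] = kg·m⁻¹·s⁻¹
  (5) kg·m·s⁻¹
All reduce to kg·m⁻¹·s⁻¹ except (5), which is kg·m·s⁻¹.

(5)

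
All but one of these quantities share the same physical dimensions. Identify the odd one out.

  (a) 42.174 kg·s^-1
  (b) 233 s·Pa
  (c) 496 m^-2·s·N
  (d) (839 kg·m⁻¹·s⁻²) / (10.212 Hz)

(a)

Expand each in SI base units:
  (a) kg·s⁻¹
  (b) Pa·s = N·m⁻²·s = kg·m⁻¹·s⁻¹
  (c) N·s·m⁻² = kg·m·s⁻²·s·m⁻² = kg·m⁻¹·s⁻¹
  (d) [kg·m⁻¹·s⁻²] / [s⁻¹] = kg·m⁻¹·s⁻¹
All reduce to kg·m⁻¹·s⁻¹ except (a), which is kg·s⁻¹.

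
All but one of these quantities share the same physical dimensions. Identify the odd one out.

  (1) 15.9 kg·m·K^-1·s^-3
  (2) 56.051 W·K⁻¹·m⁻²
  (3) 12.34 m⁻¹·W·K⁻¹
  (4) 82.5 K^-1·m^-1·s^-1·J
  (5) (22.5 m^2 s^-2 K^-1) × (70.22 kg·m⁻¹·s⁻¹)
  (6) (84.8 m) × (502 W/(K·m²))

(2)

Expand each in SI base units:
  (1) kg·m·s⁻³·K⁻¹
  (2) W·m⁻²·K⁻¹ = J·s⁻¹·m⁻²·K⁻¹ = kg·s⁻³·K⁻¹
  (3) W·m⁻¹·K⁻¹ = J·s⁻¹·m⁻¹·K⁻¹ = kg·m·s⁻³·K⁻¹
  (4) J·s⁻¹·m⁻¹·K⁻¹ = N·m·s⁻¹·m⁻¹·K⁻¹ = kg·m·s⁻³·K⁻¹
  (5) [m²·s⁻²·K⁻¹] · [kg·m⁻¹·s⁻¹] = kg·m·s⁻³·K⁻¹
  (6) [m] · [kg·s⁻³·K⁻¹] = kg·m·s⁻³·K⁻¹
All reduce to kg·m·s⁻³·K⁻¹ except (2), which is kg·s⁻³·K⁻¹.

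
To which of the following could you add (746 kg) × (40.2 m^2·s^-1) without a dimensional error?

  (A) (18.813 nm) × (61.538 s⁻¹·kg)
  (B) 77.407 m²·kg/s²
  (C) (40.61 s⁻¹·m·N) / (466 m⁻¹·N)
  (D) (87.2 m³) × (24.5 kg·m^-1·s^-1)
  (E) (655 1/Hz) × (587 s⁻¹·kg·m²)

Reference: [kg] · [m²·s⁻¹] = kg·m²·s⁻¹.
Each option:
  (A) [m] · [kg·s⁻¹] = kg·m·s⁻¹
  (B) kg·m²·s⁻²
  (C) [kg·m²·s⁻³] / [kg·s⁻²] = m²·s⁻¹
  (D) [m³] · [kg·m⁻¹·s⁻¹] = kg·m²·s⁻¹  ← same
  (E) [s] · [kg·m²·s⁻¹] = kg·m²
Only (D) matches kg·m²·s⁻¹.

(D)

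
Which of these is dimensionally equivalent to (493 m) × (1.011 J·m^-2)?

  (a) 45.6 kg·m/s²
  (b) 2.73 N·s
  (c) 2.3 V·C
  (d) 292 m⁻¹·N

Reference: [m] · [kg·s⁻²] = kg·m·s⁻².
Each option:
  (a) kg·m·s⁻²  ← same
  (b) N·s = kg·m·s⁻²·s = kg·m·s⁻¹
  (c) C·V = s·A·J·C⁻¹ = kg·m²·s⁻²
  (d) N·m⁻¹ = kg·m·s⁻²·m⁻¹ = kg·s⁻²
Only (a) matches kg·m·s⁻².

(a)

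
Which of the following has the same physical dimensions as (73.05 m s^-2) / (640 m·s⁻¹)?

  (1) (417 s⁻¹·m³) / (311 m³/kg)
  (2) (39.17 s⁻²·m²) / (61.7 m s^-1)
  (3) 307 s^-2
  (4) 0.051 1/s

Reference: [m·s⁻²] / [m·s⁻¹] = s⁻¹.
Each option:
  (1) [m³·s⁻¹] / [kg⁻¹·m³] = kg·s⁻¹
  (2) [m²·s⁻²] / [m·s⁻¹] = m·s⁻¹
  (3) s⁻²
  (4) s⁻¹  ← same
Only (4) matches s⁻¹.

(4)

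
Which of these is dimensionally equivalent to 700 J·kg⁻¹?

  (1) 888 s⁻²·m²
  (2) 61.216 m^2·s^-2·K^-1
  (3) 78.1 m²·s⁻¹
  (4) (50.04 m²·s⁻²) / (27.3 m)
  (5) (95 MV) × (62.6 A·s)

Reference: J·kg⁻¹ = N·m·kg⁻¹ = m²·s⁻².
Each option:
  (1) m²·s⁻²  ← same
  (2) m²·s⁻²·K⁻¹
  (3) m²·s⁻¹
  (4) [m²·s⁻²] / [m] = m·s⁻²
  (5) [kg·m²·s⁻³·A⁻¹] · [s·A] = kg·m²·s⁻²
Only (1) matches m²·s⁻².

(1)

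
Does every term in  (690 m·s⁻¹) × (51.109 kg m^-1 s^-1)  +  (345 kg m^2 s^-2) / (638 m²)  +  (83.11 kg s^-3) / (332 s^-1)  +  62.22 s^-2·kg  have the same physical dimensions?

Reduce each to base SI dimensions:
  (690 m·s⁻¹) × (51.109 kg m^-1 s^-1):  [m·s⁻¹] · [kg·m⁻¹·s⁻¹] = kg·s⁻²
  (345 kg m^2 s^-2) / (638 m²):  [kg·m²·s⁻²] / [m²] = kg·s⁻²
  (83.11 kg s^-3) / (332 s^-1):  [kg·s⁻³] / [s⁻¹] = kg·s⁻²
  62.22 s^-2·kg:  kg·s⁻²
Every term reduces to kg·s⁻².

Yes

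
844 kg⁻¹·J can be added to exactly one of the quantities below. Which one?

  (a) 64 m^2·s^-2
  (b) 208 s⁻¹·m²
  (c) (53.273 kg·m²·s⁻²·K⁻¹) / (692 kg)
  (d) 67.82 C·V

(a)

Reference: J·kg⁻¹ = N·m·kg⁻¹ = m²·s⁻².
Each option:
  (a) m²·s⁻²  ← same
  (b) m²·s⁻¹
  (c) [kg·m²·s⁻²·K⁻¹] / [kg] = m²·s⁻²·K⁻¹
  (d) C·V = s·A·J·C⁻¹ = kg·m²·s⁻²
Only (a) matches m²·s⁻².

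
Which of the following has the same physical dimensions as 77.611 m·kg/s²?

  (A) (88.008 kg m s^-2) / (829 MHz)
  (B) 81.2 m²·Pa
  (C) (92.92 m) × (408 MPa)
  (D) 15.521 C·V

Reference: kg·m·s⁻².
Each option:
  (A) [kg·m·s⁻²] / [s⁻¹] = kg·m·s⁻¹
  (B) Pa·m² = N·m⁻²·m² = kg·m·s⁻²  ← same
  (C) [m] · [kg·m⁻¹·s⁻²] = kg·s⁻²
  (D) C·V = s·A·J·C⁻¹ = kg·m²·s⁻²
Only (B) matches kg·m·s⁻².

(B)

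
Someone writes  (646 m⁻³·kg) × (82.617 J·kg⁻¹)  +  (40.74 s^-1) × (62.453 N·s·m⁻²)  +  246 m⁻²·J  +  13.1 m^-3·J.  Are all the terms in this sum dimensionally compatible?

Dimensions:
  (646 m⁻³·kg) × (82.617 J·kg⁻¹):  [kg·m⁻³] · [m²·s⁻²] = kg·m⁻¹·s⁻²
  (40.74 s^-1) × (62.453 N·s·m⁻²):  [s⁻¹] · [kg·m⁻¹·s⁻¹] = kg·m⁻¹·s⁻²
  246 m⁻²·J:  J·m⁻² = N·m·m⁻² = kg·s⁻²
  13.1 m^-3·J:  J·m⁻³ = N·m·m⁻³ = kg·m⁻¹·s⁻²
The terms do not share a single dimension (kg·m⁻¹·s⁻² vs kg·s⁻²).

No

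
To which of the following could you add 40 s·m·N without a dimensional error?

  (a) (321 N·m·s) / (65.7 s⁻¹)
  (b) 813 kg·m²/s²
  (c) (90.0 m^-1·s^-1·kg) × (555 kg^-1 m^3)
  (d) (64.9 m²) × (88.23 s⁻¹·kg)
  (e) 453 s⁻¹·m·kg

(d)

Reference: N·m·s = kg·m·s⁻²·m·s = kg·m²·s⁻¹.
Each option:
  (a) [kg·m²·s⁻¹] / [s⁻¹] = kg·m²
  (b) kg·m²·s⁻²
  (c) [kg·m⁻¹·s⁻¹] · [kg⁻¹·m³] = m²·s⁻¹
  (d) [m²] · [kg·s⁻¹] = kg·m²·s⁻¹  ← same
  (e) kg·m·s⁻¹
Only (d) matches kg·m²·s⁻¹.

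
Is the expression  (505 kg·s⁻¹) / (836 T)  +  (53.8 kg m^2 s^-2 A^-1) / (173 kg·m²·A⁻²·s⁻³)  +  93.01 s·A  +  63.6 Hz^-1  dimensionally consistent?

In SI base units:
  (505 kg·s⁻¹) / (836 T):  [kg·s⁻¹] / [kg·s⁻²·A⁻¹] = s·A
  (53.8 kg m^2 s^-2 A^-1) / (173 kg·m²·A⁻²·s⁻³):  [kg·m²·s⁻²·A⁻¹] / [kg·m²·s⁻³·A⁻²] = s·A
  93.01 s·A:  A·s = s·A
  63.6 Hz^-1:  Hz⁻¹ = (s⁻¹)⁻¹ = s
The terms do not share a single dimension (s vs s·A).

No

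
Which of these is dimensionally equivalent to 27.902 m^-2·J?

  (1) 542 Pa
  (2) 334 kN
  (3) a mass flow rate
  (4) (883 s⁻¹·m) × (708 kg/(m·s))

Reference: J·m⁻² = N·m·m⁻² = kg·s⁻².
Each option:
  (1) Pa = N·m⁻² = kg·m⁻¹·s⁻²
  (2) N = kg·m·s⁻²
  (3) [mass flow rate] = kg·s⁻¹
  (4) [m·s⁻¹] · [kg·m⁻¹·s⁻¹] = kg·s⁻²  ← same
Only (4) matches kg·s⁻².

(4)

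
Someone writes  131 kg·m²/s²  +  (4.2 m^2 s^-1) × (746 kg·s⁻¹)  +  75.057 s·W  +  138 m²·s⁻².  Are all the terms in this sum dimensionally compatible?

Dimensions:
  131 kg·m²/s²:  kg·m²·s⁻²
  (4.2 m^2 s^-1) × (746 kg·s⁻¹):  [m²·s⁻¹] · [kg·s⁻¹] = kg·m²·s⁻²
  75.057 s·W:  W·s = J·s⁻¹·s = kg·m²·s⁻²
  138 m²·s⁻²:  m²·s⁻²
The terms do not share a single dimension (kg·m²·s⁻² vs m²·s⁻²).

No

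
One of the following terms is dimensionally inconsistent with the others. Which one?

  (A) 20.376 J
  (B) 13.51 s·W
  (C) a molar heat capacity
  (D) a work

(C)

Expand each in SI base units:
  (A) J = N·m = kg·m²·s⁻²
  (B) W·s = J·s⁻¹·s = kg·m²·s⁻²
  (C) [molar heat capacity] = kg·m²·s⁻²·K⁻¹·mol⁻¹
  (D) [work] = kg·m²·s⁻²
All reduce to kg·m²·s⁻² except (C), which is kg·m²·s⁻²·K⁻¹·mol⁻¹.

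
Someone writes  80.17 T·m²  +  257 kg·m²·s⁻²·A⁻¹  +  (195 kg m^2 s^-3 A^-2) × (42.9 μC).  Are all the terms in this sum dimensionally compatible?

Dimensions:
  80.17 T·m²:  T·m² = Wb·m⁻²·m² = kg·m²·s⁻²·A⁻¹
  257 kg·m²·s⁻²·A⁻¹:  kg·m²·s⁻²·A⁻¹
  (195 kg m^2 s^-3 A^-2) × (42.9 μC):  [kg·m²·s⁻³·A⁻²] · [s·A] = kg·m²·s⁻²·A⁻¹
Every term reduces to kg·m²·s⁻²·A⁻¹.

Yes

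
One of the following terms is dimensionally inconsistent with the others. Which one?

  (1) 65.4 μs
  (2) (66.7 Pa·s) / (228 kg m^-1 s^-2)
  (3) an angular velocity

(3)

Reduce each to base SI dimensions:
  (1) s
  (2) [kg·m⁻¹·s⁻¹] / [kg·m⁻¹·s⁻²] = s
  (3) [angular velocity] = s⁻¹
All reduce to s except (3), which is s⁻¹.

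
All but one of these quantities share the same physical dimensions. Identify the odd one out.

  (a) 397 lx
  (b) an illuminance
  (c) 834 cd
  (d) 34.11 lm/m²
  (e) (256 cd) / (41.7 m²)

(c)

In SI base units:
  (a) lx = lm·m⁻² = m⁻²·cd
  (b) [illuminance] = m⁻²·cd
  (c) cd
  (d) lm·m⁻² = cd·m⁻² = m⁻²·cd
  (e) [cd] / [m²] = m⁻²·cd
All reduce to m⁻²·cd except (c), which is cd.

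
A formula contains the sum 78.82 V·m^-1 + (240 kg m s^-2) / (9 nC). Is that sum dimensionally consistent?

Yes

Reduce each to base SI dimensions:
  78.82 V·m^-1:  V·m⁻¹ = J·C⁻¹·m⁻¹ = kg·m·s⁻³·A⁻¹
  (240 kg m s^-2) / (9 nC):  [kg·m·s⁻²] / [s·A] = kg·m·s⁻³·A⁻¹
Both are kg·m·s⁻³·A⁻¹, so they have the same dimensions and can be added.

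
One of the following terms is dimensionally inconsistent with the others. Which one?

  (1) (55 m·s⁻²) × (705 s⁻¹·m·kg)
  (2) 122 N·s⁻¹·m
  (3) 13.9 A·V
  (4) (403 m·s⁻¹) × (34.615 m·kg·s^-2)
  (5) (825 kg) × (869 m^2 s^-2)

Expand each in SI base units:
  (1) [m·s⁻²] · [kg·m·s⁻¹] = kg·m²·s⁻³
  (2) N·m·s⁻¹ = kg·m·s⁻²·m·s⁻¹ = kg·m²·s⁻³
  (3) V·A = J·C⁻¹·A = kg·m²·s⁻³
  (4) [m·s⁻¹] · [kg·m·s⁻²] = kg·m²·s⁻³
  (5) [kg] · [m²·s⁻²] = kg·m²·s⁻²
All reduce to kg·m²·s⁻³ except (5), which is kg·m²·s⁻².

(5)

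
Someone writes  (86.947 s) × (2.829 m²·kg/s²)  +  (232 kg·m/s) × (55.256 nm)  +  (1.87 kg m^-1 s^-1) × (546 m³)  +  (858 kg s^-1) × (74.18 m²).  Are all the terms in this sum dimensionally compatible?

Yes

Work out the base dimensions of each:
  (86.947 s) × (2.829 m²·kg/s²):  [s] · [kg·m²·s⁻²] = kg·m²·s⁻¹
  (232 kg·m/s) × (55.256 nm):  [kg·m·s⁻¹] · [m] = kg·m²·s⁻¹
  (1.87 kg m^-1 s^-1) × (546 m³):  [kg·m⁻¹·s⁻¹] · [m³] = kg·m²·s⁻¹
  (858 kg s^-1) × (74.18 m²):  [kg·s⁻¹] · [m²] = kg·m²·s⁻¹
Every term reduces to kg·m²·s⁻¹.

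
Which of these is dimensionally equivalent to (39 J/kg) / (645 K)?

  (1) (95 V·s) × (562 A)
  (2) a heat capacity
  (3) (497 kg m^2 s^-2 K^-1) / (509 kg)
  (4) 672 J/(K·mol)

Reference: [m²·s⁻²] / [K] = m²·s⁻²·K⁻¹.
Each option:
  (1) [kg·m²·s⁻²·A⁻¹] · [A] = kg·m²·s⁻²
  (2) [heat capacity] = kg·m²·s⁻²·K⁻¹
  (3) [kg·m²·s⁻²·K⁻¹] / [kg] = m²·s⁻²·K⁻¹  ← same
  (4) J·mol⁻¹·K⁻¹ = N·m·mol⁻¹·K⁻¹ = kg·m²·s⁻²·K⁻¹·mol⁻¹
Only (3) matches m²·s⁻²·K⁻¹.

(3)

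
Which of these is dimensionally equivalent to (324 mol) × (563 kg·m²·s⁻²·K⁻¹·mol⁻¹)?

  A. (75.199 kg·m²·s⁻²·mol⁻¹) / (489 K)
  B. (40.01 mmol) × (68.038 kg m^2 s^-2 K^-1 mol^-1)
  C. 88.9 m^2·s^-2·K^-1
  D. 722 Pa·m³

B.

Reference: [mol] · [kg·m²·s⁻²·K⁻¹·mol⁻¹] = kg·m²·s⁻²·K⁻¹.
Each option:
  A. [kg·m²·s⁻²·mol⁻¹] / [K] = kg·m²·s⁻²·K⁻¹·mol⁻¹
  B. [mol] · [kg·m²·s⁻²·K⁻¹·mol⁻¹] = kg·m²·s⁻²·K⁻¹  ← same
  C. m²·s⁻²·K⁻¹
  D. Pa·m³ = N·m⁻²·m³ = kg·m²·s⁻²
Only B. matches kg·m²·s⁻²·K⁻¹.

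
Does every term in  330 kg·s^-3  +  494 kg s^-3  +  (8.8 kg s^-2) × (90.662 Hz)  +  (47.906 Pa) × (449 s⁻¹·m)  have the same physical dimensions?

Yes

Reduce each to base SI dimensions:
  330 kg·s^-3:  kg·s⁻³
  494 kg s^-3:  kg·s⁻³
  (8.8 kg s^-2) × (90.662 Hz):  [kg·s⁻²] · [s⁻¹] = kg·s⁻³
  (47.906 Pa) × (449 s⁻¹·m):  [kg·m⁻¹·s⁻²] · [m·s⁻¹] = kg·s⁻³
Every term reduces to kg·s⁻³.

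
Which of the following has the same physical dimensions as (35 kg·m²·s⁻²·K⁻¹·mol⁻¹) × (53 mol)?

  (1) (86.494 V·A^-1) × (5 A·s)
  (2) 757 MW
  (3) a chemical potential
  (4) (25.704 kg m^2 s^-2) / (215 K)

(4)

Reference: [kg·m²·s⁻²·K⁻¹·mol⁻¹] · [mol] = kg·m²·s⁻²·K⁻¹.
Each option:
  (1) [kg·m²·s⁻³·A⁻²] · [s·A] = kg·m²·s⁻²·A⁻¹
  (2) W = J·s⁻¹ = kg·m²·s⁻³
  (3) [chemical potential] = kg·m²·s⁻²·mol⁻¹
  (4) [kg·m²·s⁻²] / [K] = kg·m²·s⁻²·K⁻¹  ← same
Only (4) matches kg·m²·s⁻²·K⁻¹.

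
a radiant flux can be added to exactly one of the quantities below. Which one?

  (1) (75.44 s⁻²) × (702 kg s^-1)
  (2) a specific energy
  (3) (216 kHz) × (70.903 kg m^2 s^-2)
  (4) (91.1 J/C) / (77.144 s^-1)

Reference: [radiant flux] = kg·m²·s⁻³.
Each option:
  (1) [s⁻²] · [kg·s⁻¹] = kg·s⁻³
  (2) [specific energy] = m²·s⁻²
  (3) [s⁻¹] · [kg·m²·s⁻²] = kg·m²·s⁻³  ← same
  (4) [kg·m²·s⁻³·A⁻¹] / [s⁻¹] = kg·m²·s⁻²·A⁻¹
Only (3) matches kg·m²·s⁻³.

(3)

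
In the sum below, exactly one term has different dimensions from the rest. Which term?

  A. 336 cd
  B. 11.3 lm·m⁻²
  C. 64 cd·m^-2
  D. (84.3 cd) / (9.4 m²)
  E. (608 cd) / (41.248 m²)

Work out the base dimensions of each:
  A. cd
  B. lm·m⁻² = cd·m⁻² = m⁻²·cd
  C. cd·m⁻² = m⁻²·cd
  D. [cd] / [m²] = m⁻²·cd
  E. [cd] / [m²] = m⁻²·cd
All reduce to m⁻²·cd except A., which is cd.

A.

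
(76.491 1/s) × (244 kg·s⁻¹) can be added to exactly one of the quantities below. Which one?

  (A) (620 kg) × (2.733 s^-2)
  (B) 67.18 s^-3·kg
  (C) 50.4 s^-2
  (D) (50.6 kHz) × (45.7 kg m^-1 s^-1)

Reference: [s⁻¹] · [kg·s⁻¹] = kg·s⁻².
Each option:
  (A) [kg] · [s⁻²] = kg·s⁻²  ← same
  (B) kg·s⁻³
  (C) s⁻²
  (D) [s⁻¹] · [kg·m⁻¹·s⁻¹] = kg·m⁻¹·s⁻²
Only (A) matches kg·s⁻².

(A)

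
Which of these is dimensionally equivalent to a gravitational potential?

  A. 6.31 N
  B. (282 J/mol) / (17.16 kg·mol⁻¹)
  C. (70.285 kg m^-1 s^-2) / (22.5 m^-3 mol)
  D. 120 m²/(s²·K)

B.

Reference: [gravitational potential] = m²·s⁻².
Each option:
  A. N = kg·m·s⁻²
  B. [kg·m²·s⁻²·mol⁻¹] / [kg·mol⁻¹] = m²·s⁻²  ← same
  C. [kg·m⁻¹·s⁻²] / [m⁻³·mol] = kg·m²·s⁻²·mol⁻¹
  D. m²·s⁻²·K⁻¹
Only B. matches m²·s⁻².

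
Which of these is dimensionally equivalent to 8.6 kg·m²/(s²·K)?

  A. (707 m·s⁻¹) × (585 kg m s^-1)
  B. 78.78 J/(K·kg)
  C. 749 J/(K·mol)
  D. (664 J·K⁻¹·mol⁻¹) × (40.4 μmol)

Reference: kg·m²·s⁻²·K⁻¹.
Each option:
  A. [m·s⁻¹] · [kg·m·s⁻¹] = kg·m²·s⁻²
  B. J·kg⁻¹·K⁻¹ = N·m·kg⁻¹·K⁻¹ = m²·s⁻²·K⁻¹
  C. J·mol⁻¹·K⁻¹ = N·m·mol⁻¹·K⁻¹ = kg·m²·s⁻²·K⁻¹·mol⁻¹
  D. [kg·m²·s⁻²·K⁻¹·mol⁻¹] · [mol] = kg·m²·s⁻²·K⁻¹  ← same
Only D. matches kg·m²·s⁻²·K⁻¹.

D.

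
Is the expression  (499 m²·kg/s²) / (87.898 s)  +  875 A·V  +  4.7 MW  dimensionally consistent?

Reduce each to base SI dimensions:
  (499 m²·kg/s²) / (87.898 s):  [kg·m²·s⁻²] / [s] = kg·m²·s⁻³
  875 A·V:  V·A = J·C⁻¹·A = kg·m²·s⁻³
  4.7 MW:  W = J·s⁻¹ = kg·m²·s⁻³
Every term reduces to kg·m²·s⁻³.

Yes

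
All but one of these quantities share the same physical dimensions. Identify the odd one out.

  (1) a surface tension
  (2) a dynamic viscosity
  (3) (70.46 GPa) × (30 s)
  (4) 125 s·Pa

(1)

Reduce each to base SI dimensions:
  (1) [surface tension] = kg·s⁻²
  (2) [dynamic viscosity] = kg·m⁻¹·s⁻¹
  (3) [kg·m⁻¹·s⁻²] · [s] = kg·m⁻¹·s⁻¹
  (4) Pa·s = N·m⁻²·s = kg·m⁻¹·s⁻¹
All reduce to kg·m⁻¹·s⁻¹ except (1), which is kg·s⁻².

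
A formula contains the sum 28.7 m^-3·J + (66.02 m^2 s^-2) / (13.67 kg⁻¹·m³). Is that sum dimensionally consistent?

In SI base units:
  28.7 m^-3·J:  J·m⁻³ = N·m·m⁻³ = kg·m⁻¹·s⁻²
  (66.02 m^2 s^-2) / (13.67 kg⁻¹·m³):  [m²·s⁻²] / [kg⁻¹·m³] = kg·m⁻¹·s⁻²
Both are kg·m⁻¹·s⁻², so they have the same dimensions and can be added.

Yes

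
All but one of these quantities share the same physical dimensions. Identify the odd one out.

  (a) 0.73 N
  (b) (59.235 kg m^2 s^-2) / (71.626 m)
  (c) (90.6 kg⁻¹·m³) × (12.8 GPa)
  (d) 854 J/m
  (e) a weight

(c)

Work out the base dimensions of each:
  (a) N = kg·m·s⁻²
  (b) [kg·m²·s⁻²] / [m] = kg·m·s⁻²
  (c) [kg⁻¹·m³] · [kg·m⁻¹·s⁻²] = m²·s⁻²
  (d) J·m⁻¹ = N·m·m⁻¹ = kg·m·s⁻²
  (e) [weight] = kg·m·s⁻²
All reduce to kg·m·s⁻² except (c), which is m²·s⁻².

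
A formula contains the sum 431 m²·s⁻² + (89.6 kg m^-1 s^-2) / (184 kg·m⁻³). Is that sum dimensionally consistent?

Work out the base dimensions of each:
  431 m²·s⁻²:  m²·s⁻²
  (89.6 kg m^-1 s^-2) / (184 kg·m⁻³):  [kg·m⁻¹·s⁻²] / [kg·m⁻³] = m²·s⁻²
Both are m²·s⁻², so they have the same dimensions and can be added.

Yes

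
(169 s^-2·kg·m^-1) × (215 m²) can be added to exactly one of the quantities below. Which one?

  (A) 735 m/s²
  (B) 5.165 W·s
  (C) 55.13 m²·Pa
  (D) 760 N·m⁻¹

(C)

Reference: [kg·m⁻¹·s⁻²] · [m²] = kg·m·s⁻².
Each option:
  (A) m·s⁻²
  (B) W·s = J·s⁻¹·s = kg·m²·s⁻²
  (C) Pa·m² = N·m⁻²·m² = kg·m·s⁻²  ← same
  (D) N·m⁻¹ = kg·m·s⁻²·m⁻¹ = kg·s⁻²
Only (C) matches kg·m·s⁻².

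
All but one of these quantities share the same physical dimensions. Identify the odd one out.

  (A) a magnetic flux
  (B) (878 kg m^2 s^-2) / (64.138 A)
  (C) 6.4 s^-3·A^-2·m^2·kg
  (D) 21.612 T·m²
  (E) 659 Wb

(C)

Expand each in SI base units:
  (A) [magnetic flux] = kg·m²·s⁻²·A⁻¹
  (B) [kg·m²·s⁻²] / [A] = kg·m²·s⁻²·A⁻¹
  (C) kg·m²·s⁻³·A⁻²
  (D) T·m² = Wb·m⁻²·m² = kg·m²·s⁻²·A⁻¹
  (E) Wb = V·s = kg·m²·s⁻²·A⁻¹
All reduce to kg·m²·s⁻²·A⁻¹ except (C), which is kg·m²·s⁻³·A⁻².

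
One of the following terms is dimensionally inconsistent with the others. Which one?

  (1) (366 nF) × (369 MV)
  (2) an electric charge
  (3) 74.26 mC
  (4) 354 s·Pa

Expand each in SI base units:
  (1) [kg⁻¹·m⁻²·s⁴·A²] · [kg·m²·s⁻³·A⁻¹] = s·A
  (2) [electric charge] = s·A
  (3) C = s·A
  (4) Pa·s = N·m⁻²·s = kg·m⁻¹·s⁻¹
All reduce to s·A except (4), which is kg·m⁻¹·s⁻¹.

(4)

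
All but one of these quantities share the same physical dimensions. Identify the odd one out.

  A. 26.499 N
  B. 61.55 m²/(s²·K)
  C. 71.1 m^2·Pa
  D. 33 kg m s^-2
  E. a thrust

Dimensions:
  A. N = kg·m·s⁻²
  B. m²·s⁻²·K⁻¹
  C. Pa·m² = N·m⁻²·m² = kg·m·s⁻²
  D. kg·m·s⁻²
  E. [thrust] = kg·m·s⁻²
All reduce to kg·m·s⁻² except B., which is m²·s⁻²·K⁻¹.

B.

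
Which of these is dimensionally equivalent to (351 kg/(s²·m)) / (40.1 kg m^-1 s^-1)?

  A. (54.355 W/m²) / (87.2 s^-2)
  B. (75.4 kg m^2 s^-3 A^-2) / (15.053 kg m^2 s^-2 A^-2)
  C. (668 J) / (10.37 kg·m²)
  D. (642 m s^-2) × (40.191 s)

Reference: [kg·m⁻¹·s⁻²] / [kg·m⁻¹·s⁻¹] = s⁻¹.
Each option:
  A. [kg·s⁻³] / [s⁻²] = kg·s⁻¹
  B. [kg·m²·s⁻³·A⁻²] / [kg·m²·s⁻²·A⁻²] = s⁻¹  ← same
  C. [kg·m²·s⁻²] / [kg·m²] = s⁻²
  D. [m·s⁻²] · [s] = m·s⁻¹
Only B. matches s⁻¹.

B.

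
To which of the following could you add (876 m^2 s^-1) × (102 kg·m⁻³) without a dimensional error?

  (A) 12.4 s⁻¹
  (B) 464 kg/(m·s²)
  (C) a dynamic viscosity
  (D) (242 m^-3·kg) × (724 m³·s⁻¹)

(C)

Reference: [m²·s⁻¹] · [kg·m⁻³] = kg·m⁻¹·s⁻¹.
Each option:
  (A) s⁻¹
  (B) kg·m⁻¹·s⁻²
  (C) [dynamic viscosity] = kg·m⁻¹·s⁻¹  ← same
  (D) [kg·m⁻³] · [m³·s⁻¹] = kg·s⁻¹
Only (C) matches kg·m⁻¹·s⁻¹.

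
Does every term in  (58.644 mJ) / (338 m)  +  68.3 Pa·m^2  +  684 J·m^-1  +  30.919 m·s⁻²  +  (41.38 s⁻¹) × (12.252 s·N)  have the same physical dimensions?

In SI base units:
  (58.644 mJ) / (338 m):  [kg·m²·s⁻²] / [m] = kg·m·s⁻²
  68.3 Pa·m^2:  Pa·m² = N·m⁻²·m² = kg·m·s⁻²
  684 J·m^-1:  J·m⁻¹ = N·m·m⁻¹ = kg·m·s⁻²
  30.919 m·s⁻²:  m·s⁻²
  (41.38 s⁻¹) × (12.252 s·N):  [s⁻¹] · [kg·m·s⁻¹] = kg·m·s⁻²
The terms do not share a single dimension (kg·m·s⁻² vs m·s⁻²).

No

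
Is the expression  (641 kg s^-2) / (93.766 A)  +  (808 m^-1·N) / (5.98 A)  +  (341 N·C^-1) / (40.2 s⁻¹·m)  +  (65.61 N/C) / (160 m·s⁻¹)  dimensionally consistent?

Yes

In SI base units:
  (641 kg s^-2) / (93.766 A):  [kg·s⁻²] / [A] = kg·s⁻²·A⁻¹
  (808 m^-1·N) / (5.98 A):  [kg·s⁻²] / [A] = kg·s⁻²·A⁻¹
  (341 N·C^-1) / (40.2 s⁻¹·m):  [kg·m·s⁻³·A⁻¹] / [m·s⁻¹] = kg·s⁻²·A⁻¹
  (65.61 N/C) / (160 m·s⁻¹):  [kg·m·s⁻³·A⁻¹] / [m·s⁻¹] = kg·s⁻²·A⁻¹
Every term reduces to kg·s⁻²·A⁻¹.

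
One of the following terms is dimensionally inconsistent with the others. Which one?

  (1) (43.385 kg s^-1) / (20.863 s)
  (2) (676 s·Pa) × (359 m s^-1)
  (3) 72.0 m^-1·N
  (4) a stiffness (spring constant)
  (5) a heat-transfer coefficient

(5)

Dimensions:
  (1) [kg·s⁻¹] / [s] = kg·s⁻²
  (2) [kg·m⁻¹·s⁻¹] · [m·s⁻¹] = kg·s⁻²
  (3) N·m⁻¹ = kg·m·s⁻²·m⁻¹ = kg·s⁻²
  (4) [stiffness (spring constant)] = kg·s⁻²
  (5) [heat-transfer coefficient] = kg·s⁻³·K⁻¹
All reduce to kg·s⁻² except (5), which is kg·s⁻³·K⁻¹.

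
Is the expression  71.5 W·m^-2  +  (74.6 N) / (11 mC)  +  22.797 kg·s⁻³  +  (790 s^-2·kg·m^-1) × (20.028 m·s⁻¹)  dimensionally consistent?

Work out the base dimensions of each:
  71.5 W·m^-2:  W·m⁻² = J·s⁻¹·m⁻² = kg·s⁻³
  (74.6 N) / (11 mC):  [kg·m·s⁻²] / [s·A] = kg·m·s⁻³·A⁻¹
  22.797 kg·s⁻³:  kg·s⁻³
  (790 s^-2·kg·m^-1) × (20.028 m·s⁻¹):  [kg·m⁻¹·s⁻²] · [m·s⁻¹] = kg·s⁻³
The terms do not share a single dimension (kg·m·s⁻³·A⁻¹ vs kg·s⁻³).

No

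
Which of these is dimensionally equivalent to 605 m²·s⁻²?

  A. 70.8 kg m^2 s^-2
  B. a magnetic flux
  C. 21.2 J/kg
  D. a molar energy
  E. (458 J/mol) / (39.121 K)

Reference: m²·s⁻².
Each option:
  A. kg·m²·s⁻²
  B. [magnetic flux] = kg·m²·s⁻²·A⁻¹
  C. J·kg⁻¹ = N·m·kg⁻¹ = m²·s⁻²  ← same
  D. [molar energy] = kg·m²·s⁻²·mol⁻¹
  E. [kg·m²·s⁻²·mol⁻¹] / [K] = kg·m²·s⁻²·K⁻¹·mol⁻¹
Only C. matches m²·s⁻².

C.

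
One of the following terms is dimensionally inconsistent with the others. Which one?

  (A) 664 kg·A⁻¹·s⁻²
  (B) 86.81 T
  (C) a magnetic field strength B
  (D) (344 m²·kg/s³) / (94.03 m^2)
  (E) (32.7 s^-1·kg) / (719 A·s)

Expand each in SI base units:
  (A) kg·s⁻²·A⁻¹
  (B) T = Wb·m⁻² = kg·s⁻²·A⁻¹
  (C) [magnetic field strength B] = kg·s⁻²·A⁻¹
  (D) [kg·m²·s⁻³] / [m²] = kg·s⁻³
  (E) [kg·s⁻¹] / [s·A] = kg·s⁻²·A⁻¹
All reduce to kg·s⁻²·A⁻¹ except (D), which is kg·s⁻³.

(D)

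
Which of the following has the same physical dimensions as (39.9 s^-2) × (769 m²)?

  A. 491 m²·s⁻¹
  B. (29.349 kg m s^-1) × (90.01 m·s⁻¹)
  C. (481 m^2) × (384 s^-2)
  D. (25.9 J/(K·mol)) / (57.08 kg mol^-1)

C.

Reference: [s⁻²] · [m²] = m²·s⁻².
Each option:
  A. m²·s⁻¹
  B. [kg·m·s⁻¹] · [m·s⁻¹] = kg·m²·s⁻²
  C. [m²] · [s⁻²] = m²·s⁻²  ← same
  D. [kg·m²·s⁻²·K⁻¹·mol⁻¹] / [kg·mol⁻¹] = m²·s⁻²·K⁻¹
Only C. matches m²·s⁻².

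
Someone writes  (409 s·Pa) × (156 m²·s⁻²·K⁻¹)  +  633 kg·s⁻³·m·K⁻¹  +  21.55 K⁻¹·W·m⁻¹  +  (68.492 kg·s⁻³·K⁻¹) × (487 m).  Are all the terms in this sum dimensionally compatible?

Yes

In SI base units:
  (409 s·Pa) × (156 m²·s⁻²·K⁻¹):  [kg·m⁻¹·s⁻¹] · [m²·s⁻²·K⁻¹] = kg·m·s⁻³·K⁻¹
  633 kg·s⁻³·m·K⁻¹:  kg·m·s⁻³·K⁻¹
  21.55 K⁻¹·W·m⁻¹:  W·m⁻¹·K⁻¹ = J·s⁻¹·m⁻¹·K⁻¹ = kg·m·s⁻³·K⁻¹
  (68.492 kg·s⁻³·K⁻¹) × (487 m):  [kg·s⁻³·K⁻¹] · [m] = kg·m·s⁻³·K⁻¹
Every term reduces to kg·m·s⁻³·K⁻¹.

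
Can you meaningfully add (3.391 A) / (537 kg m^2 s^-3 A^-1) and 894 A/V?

Work out the base dimensions of each:
  (3.391 A) / (537 kg m^2 s^-3 A^-1):  [A] / [kg·m²·s⁻³·A⁻¹] = kg⁻¹·m⁻²·s³·A²
  894 A/V:  A·V⁻¹ = A·(J·C⁻¹)⁻¹ = kg⁻¹·m⁻²·s³·A²
Both are kg⁻¹·m⁻²·s³·A², so they have the same dimensions and can be added.

Yes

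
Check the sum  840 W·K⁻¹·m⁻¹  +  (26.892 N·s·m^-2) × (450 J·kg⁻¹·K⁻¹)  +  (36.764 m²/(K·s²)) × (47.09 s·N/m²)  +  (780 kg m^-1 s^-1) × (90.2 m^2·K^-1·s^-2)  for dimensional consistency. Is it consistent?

Yes

Expand each in SI base units:
  840 W·K⁻¹·m⁻¹:  W·m⁻¹·K⁻¹ = J·s⁻¹·m⁻¹·K⁻¹ = kg·m·s⁻³·K⁻¹
  (26.892 N·s·m^-2) × (450 J·kg⁻¹·K⁻¹):  [kg·m⁻¹·s⁻¹] · [m²·s⁻²·K⁻¹] = kg·m·s⁻³·K⁻¹
  (36.764 m²/(K·s²)) × (47.09 s·N/m²):  [m²·s⁻²·K⁻¹] · [kg·m⁻¹·s⁻¹] = kg·m·s⁻³·K⁻¹
  (780 kg m^-1 s^-1) × (90.2 m^2·K^-1·s^-2):  [kg·m⁻¹·s⁻¹] · [m²·s⁻²·K⁻¹] = kg·m·s⁻³·K⁻¹
Every term reduces to kg·m·s⁻³·K⁻¹.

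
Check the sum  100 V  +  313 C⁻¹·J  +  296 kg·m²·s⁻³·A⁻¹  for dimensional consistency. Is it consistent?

Expand each in SI base units:
  100 V:  V = J·C⁻¹ = kg·m²·s⁻³·A⁻¹
  313 C⁻¹·J:  J·C⁻¹ = N·m·(s·A)⁻¹ = kg·m²·s⁻³·A⁻¹
  296 kg·m²·s⁻³·A⁻¹:  kg·m²·s⁻³·A⁻¹
Every term reduces to kg·m²·s⁻³·A⁻¹.

Yes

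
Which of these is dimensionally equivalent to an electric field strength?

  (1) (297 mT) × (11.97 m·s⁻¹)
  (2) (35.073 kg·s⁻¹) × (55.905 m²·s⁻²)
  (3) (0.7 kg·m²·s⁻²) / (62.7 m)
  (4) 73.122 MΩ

Reference: [electric field strength] = kg·m·s⁻³·A⁻¹.
Each option:
  (1) [kg·s⁻²·A⁻¹] · [m·s⁻¹] = kg·m·s⁻³·A⁻¹  ← same
  (2) [kg·s⁻¹] · [m²·s⁻²] = kg·m²·s⁻³
  (3) [kg·m²·s⁻²] / [m] = kg·m·s⁻²
  (4) Ω = V·A⁻¹ = kg·m²·s⁻³·A⁻²
Only (1) matches kg·m·s⁻³·A⁻¹.

(1)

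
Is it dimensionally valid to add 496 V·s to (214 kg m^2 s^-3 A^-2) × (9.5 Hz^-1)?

No

Expand each in SI base units:
  496 V·s:  V·s = J·C⁻¹·s = kg·m²·s⁻²·A⁻¹
  (214 kg m^2 s^-3 A^-2) × (9.5 Hz^-1):  [kg·m²·s⁻³·A⁻²] · [s] = kg·m²·s⁻²·A⁻²
kg·m²·s⁻²·A⁻¹ ≠ kg·m²·s⁻²·A⁻², so they cannot be added.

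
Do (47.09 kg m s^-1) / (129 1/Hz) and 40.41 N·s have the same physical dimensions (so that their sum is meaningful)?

No

Work out the base dimensions of each:
  (47.09 kg m s^-1) / (129 1/Hz):  [kg·m·s⁻¹] / [s] = kg·m·s⁻²
  40.41 N·s:  N·s = kg·m·s⁻²·s = kg·m·s⁻¹
kg·m·s⁻² ≠ kg·m·s⁻¹, so they cannot be added.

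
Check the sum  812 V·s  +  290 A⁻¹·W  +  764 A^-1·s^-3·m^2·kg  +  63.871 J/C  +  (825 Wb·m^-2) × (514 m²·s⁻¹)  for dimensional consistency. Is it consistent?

Dimensions:
  812 V·s:  V·s = J·C⁻¹·s = kg·m²·s⁻²·A⁻¹
  290 A⁻¹·W:  W·A⁻¹ = J·s⁻¹·A⁻¹ = kg·m²·s⁻³·A⁻¹
  764 A^-1·s^-3·m^2·kg:  kg·m²·s⁻³·A⁻¹
  63.871 J/C:  J·C⁻¹ = N·m·(s·A)⁻¹ = kg·m²·s⁻³·A⁻¹
  (825 Wb·m^-2) × (514 m²·s⁻¹):  [kg·s⁻²·A⁻¹] · [m²·s⁻¹] = kg·m²·s⁻³·A⁻¹
The terms do not share a single dimension (kg·m²·s⁻²·A⁻¹ vs kg·m²·s⁻³·A⁻¹).

No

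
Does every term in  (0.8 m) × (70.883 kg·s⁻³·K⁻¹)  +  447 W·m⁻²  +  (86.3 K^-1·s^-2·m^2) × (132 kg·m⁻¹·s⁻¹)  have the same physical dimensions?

In SI base units:
  (0.8 m) × (70.883 kg·s⁻³·K⁻¹):  [m] · [kg·s⁻³·K⁻¹] = kg·m·s⁻³·K⁻¹
  447 W·m⁻²:  W·m⁻² = J·s⁻¹·m⁻² = kg·s⁻³
  (86.3 K^-1·s^-2·m^2) × (132 kg·m⁻¹·s⁻¹):  [m²·s⁻²·K⁻¹] · [kg·m⁻¹·s⁻¹] = kg·m·s⁻³·K⁻¹
The terms do not share a single dimension (kg·m·s⁻³·K⁻¹ vs kg·s⁻³).

No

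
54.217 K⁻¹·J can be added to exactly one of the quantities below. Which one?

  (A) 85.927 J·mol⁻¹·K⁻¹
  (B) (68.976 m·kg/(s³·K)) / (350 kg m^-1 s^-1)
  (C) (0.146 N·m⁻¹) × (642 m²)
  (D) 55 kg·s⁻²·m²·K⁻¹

(D)

Reference: J·K⁻¹ = N·m·K⁻¹ = kg·m²·s⁻²·K⁻¹.
Each option:
  (A) J·mol⁻¹·K⁻¹ = N·m·mol⁻¹·K⁻¹ = kg·m²·s⁻²·K⁻¹·mol⁻¹
  (B) [kg·m·s⁻³·K⁻¹] / [kg·m⁻¹·s⁻¹] = m²·s⁻²·K⁻¹
  (C) [kg·s⁻²] · [m²] = kg·m²·s⁻²
  (D) kg·m²·s⁻²·K⁻¹  ← same
Only (D) matches kg·m²·s⁻²·K⁻¹.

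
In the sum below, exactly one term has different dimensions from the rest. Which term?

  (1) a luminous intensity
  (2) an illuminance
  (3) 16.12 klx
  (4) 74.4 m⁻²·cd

Dimensions:
  (1) [luminous intensity] = cd
  (2) [illuminance] = m⁻²·cd
  (3) lx = lm·m⁻² = m⁻²·cd
  (4) m⁻²·cd
All reduce to m⁻²·cd except (1), which is cd.

(1)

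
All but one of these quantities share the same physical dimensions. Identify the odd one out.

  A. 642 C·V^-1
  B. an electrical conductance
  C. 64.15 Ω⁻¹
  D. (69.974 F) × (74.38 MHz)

Dimensions:
  A. C·V⁻¹ = s·A·(J·C⁻¹)⁻¹ = kg⁻¹·m⁻²·s⁴·A²
  B. [electrical conductance] = kg⁻¹·m⁻²·s³·A²
  C. Ω⁻¹ = (V·A⁻¹)⁻¹ = kg⁻¹·m⁻²·s³·A²
  D. [kg⁻¹·m⁻²·s⁴·A²] · [s⁻¹] = kg⁻¹·m⁻²·s³·A²
All reduce to kg⁻¹·m⁻²·s³·A² except A., which is kg⁻¹·m⁻²·s⁴·A².

A.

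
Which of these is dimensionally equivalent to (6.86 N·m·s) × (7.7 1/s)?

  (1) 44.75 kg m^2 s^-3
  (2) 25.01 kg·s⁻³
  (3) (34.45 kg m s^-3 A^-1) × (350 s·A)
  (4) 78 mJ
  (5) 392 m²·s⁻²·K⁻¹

(4)

Reference: [kg·m²·s⁻¹] · [s⁻¹] = kg·m²·s⁻².
Each option:
  (1) kg·m²·s⁻³
  (2) kg·s⁻³
  (3) [kg·m·s⁻³·A⁻¹] · [s·A] = kg·m·s⁻²
  (4) J = N·m = kg·m²·s⁻²  ← same
  (5) m²·s⁻²·K⁻¹
Only (4) matches kg·m²·s⁻².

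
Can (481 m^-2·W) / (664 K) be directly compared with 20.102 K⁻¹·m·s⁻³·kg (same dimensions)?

No

Expand each in SI base units:
  (481 m^-2·W) / (664 K):  [kg·s⁻³] / [K] = kg·s⁻³·K⁻¹
  20.102 K⁻¹·m·s⁻³·kg:  kg·m·s⁻³·K⁻¹
kg·s⁻³·K⁻¹ ≠ kg·m·s⁻³·K⁻¹, so they cannot be added.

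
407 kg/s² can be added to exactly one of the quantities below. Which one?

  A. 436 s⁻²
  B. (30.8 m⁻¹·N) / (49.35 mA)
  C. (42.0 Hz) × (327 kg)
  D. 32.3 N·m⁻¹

D.

Reference: kg·s⁻².
Each option:
  A. s⁻²
  B. [kg·s⁻²] / [A] = kg·s⁻²·A⁻¹
  C. [s⁻¹] · [kg] = kg·s⁻¹
  D. N·m⁻¹ = kg·m·s⁻²·m⁻¹ = kg·s⁻²  ← same
Only D. matches kg·s⁻².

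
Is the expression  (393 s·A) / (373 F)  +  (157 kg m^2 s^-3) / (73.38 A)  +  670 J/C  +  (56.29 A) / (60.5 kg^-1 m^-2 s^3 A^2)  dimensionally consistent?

In SI base units:
  (393 s·A) / (373 F):  [s·A] / [kg⁻¹·m⁻²·s⁴·A²] = kg·m²·s⁻³·A⁻¹
  (157 kg m^2 s^-3) / (73.38 A):  [kg·m²·s⁻³] / [A] = kg·m²·s⁻³·A⁻¹
  670 J/C:  J·C⁻¹ = N·m·(s·A)⁻¹ = kg·m²·s⁻³·A⁻¹
  (56.29 A) / (60.5 kg^-1 m^-2 s^3 A^2):  [A] / [kg⁻¹·m⁻²·s³·A²] = kg·m²·s⁻³·A⁻¹
Every term reduces to kg·m²·s⁻³·A⁻¹.

Yes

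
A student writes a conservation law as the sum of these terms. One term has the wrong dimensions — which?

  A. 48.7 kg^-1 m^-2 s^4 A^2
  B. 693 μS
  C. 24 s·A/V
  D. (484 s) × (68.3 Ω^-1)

B.

Dimensions:
  A. kg⁻¹·m⁻²·s⁴·A²
  B. S = Ω⁻¹ = kg⁻¹·m⁻²·s³·A²
  C. A·s·V⁻¹ = A·s·(J·C⁻¹)⁻¹ = kg⁻¹·m⁻²·s⁴·A²
  D. [s] · [kg⁻¹·m⁻²·s³·A²] = kg⁻¹·m⁻²·s⁴·A²
All reduce to kg⁻¹·m⁻²·s⁴·A² except B., which is kg⁻¹·m⁻²·s³·A².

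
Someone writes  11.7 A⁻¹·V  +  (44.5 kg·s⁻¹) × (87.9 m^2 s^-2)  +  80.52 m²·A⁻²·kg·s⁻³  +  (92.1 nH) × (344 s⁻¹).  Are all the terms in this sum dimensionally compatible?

Dimensions:
  11.7 A⁻¹·V:  V·A⁻¹ = J·C⁻¹·A⁻¹ = kg·m²·s⁻³·A⁻²
  (44.5 kg·s⁻¹) × (87.9 m^2 s^-2):  [kg·s⁻¹] · [m²·s⁻²] = kg·m²·s⁻³
  80.52 m²·A⁻²·kg·s⁻³:  kg·m²·s⁻³·A⁻²
  (92.1 nH) × (344 s⁻¹):  [kg·m²·s⁻²·A⁻²] · [s⁻¹] = kg·m²·s⁻³·A⁻²
The terms do not share a single dimension (kg·m²·s⁻³ vs kg·m²·s⁻³·A⁻²).

No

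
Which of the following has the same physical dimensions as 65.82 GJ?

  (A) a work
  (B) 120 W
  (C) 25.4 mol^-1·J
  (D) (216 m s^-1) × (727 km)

(A)

Reference: J = N·m = kg·m²·s⁻².
Each option:
  (A) [work] = kg·m²·s⁻²  ← same
  (B) W = J·s⁻¹ = kg·m²·s⁻³
  (C) J·mol⁻¹ = N·m·mol⁻¹ = kg·m²·s⁻²·mol⁻¹
  (D) [m·s⁻¹] · [m] = m²·s⁻¹
Only (A) matches kg·m²·s⁻².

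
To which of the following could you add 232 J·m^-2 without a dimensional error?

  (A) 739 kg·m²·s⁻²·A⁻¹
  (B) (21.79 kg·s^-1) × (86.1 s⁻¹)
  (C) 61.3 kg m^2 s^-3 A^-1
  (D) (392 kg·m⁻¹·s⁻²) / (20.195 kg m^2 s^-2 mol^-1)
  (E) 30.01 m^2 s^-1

(B)

Reference: J·m⁻² = N·m·m⁻² = kg·s⁻².
Each option:
  (A) kg·m²·s⁻²·A⁻¹
  (B) [kg·s⁻¹] · [s⁻¹] = kg·s⁻²  ← same
  (C) kg·m²·s⁻³·A⁻¹
  (D) [kg·m⁻¹·s⁻²] / [kg·m²·s⁻²·mol⁻¹] = m⁻³·mol
  (E) m²·s⁻¹
Only (B) matches kg·s⁻².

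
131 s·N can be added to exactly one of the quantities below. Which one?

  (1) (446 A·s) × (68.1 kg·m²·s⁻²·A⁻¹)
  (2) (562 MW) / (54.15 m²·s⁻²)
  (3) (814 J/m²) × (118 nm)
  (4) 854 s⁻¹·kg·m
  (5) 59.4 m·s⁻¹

(4)

Reference: N·s = kg·m·s⁻²·s = kg·m·s⁻¹.
Each option:
  (1) [s·A] · [kg·m²·s⁻²·A⁻¹] = kg·m²·s⁻¹
  (2) [kg·m²·s⁻³] / [m²·s⁻²] = kg·s⁻¹
  (3) [kg·s⁻²] · [m] = kg·m·s⁻²
  (4) kg·m·s⁻¹  ← same
  (5) m·s⁻¹
Only (4) matches kg·m·s⁻¹.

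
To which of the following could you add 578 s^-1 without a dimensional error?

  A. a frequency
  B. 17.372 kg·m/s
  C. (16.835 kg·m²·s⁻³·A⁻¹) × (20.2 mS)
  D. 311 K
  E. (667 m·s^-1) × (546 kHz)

Reference: s⁻¹.
Each option:
  A. [frequency] = s⁻¹  ← same
  B. kg·m·s⁻¹
  C. [kg·m²·s⁻³·A⁻¹] · [kg⁻¹·m⁻²·s³·A²] = A
  D. K
  E. [m·s⁻¹] · [s⁻¹] = m·s⁻²
Only A. matches s⁻¹.

A.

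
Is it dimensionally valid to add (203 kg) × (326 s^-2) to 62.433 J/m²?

Work out the base dimensions of each:
  (203 kg) × (326 s^-2):  [kg] · [s⁻²] = kg·s⁻²
  62.433 J/m²:  J·m⁻² = N·m·m⁻² = kg·s⁻²
Both are kg·s⁻², so they have the same dimensions and can be added.

Yes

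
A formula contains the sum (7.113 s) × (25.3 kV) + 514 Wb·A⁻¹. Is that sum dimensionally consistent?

No

Reduce each to base SI dimensions:
  (7.113 s) × (25.3 kV):  [s] · [kg·m²·s⁻³·A⁻¹] = kg·m²·s⁻²·A⁻¹
  514 Wb·A⁻¹:  Wb·A⁻¹ = V·s·A⁻¹ = kg·m²·s⁻²·A⁻²
kg·m²·s⁻²·A⁻¹ ≠ kg·m²·s⁻²·A⁻², so they cannot be added.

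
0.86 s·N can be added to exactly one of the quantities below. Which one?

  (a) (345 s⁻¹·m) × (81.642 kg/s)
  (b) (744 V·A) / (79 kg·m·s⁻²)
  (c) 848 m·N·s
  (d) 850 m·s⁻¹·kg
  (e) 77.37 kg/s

Reference: N·s = kg·m·s⁻²·s = kg·m·s⁻¹.
Each option:
  (a) [m·s⁻¹] · [kg·s⁻¹] = kg·m·s⁻²
  (b) [kg·m²·s⁻³] / [kg·m·s⁻²] = m·s⁻¹
  (c) N·m·s = kg·m·s⁻²·m·s = kg·m²·s⁻¹
  (d) kg·m·s⁻¹  ← same
  (e) kg·s⁻¹
Only (d) matches kg·m·s⁻¹.

(d)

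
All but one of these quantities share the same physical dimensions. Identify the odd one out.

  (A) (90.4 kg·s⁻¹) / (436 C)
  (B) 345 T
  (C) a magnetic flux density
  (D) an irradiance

(D)

Work out the base dimensions of each:
  (A) [kg·s⁻¹] / [s·A] = kg·s⁻²·A⁻¹
  (B) T = Wb·m⁻² = kg·s⁻²·A⁻¹
  (C) [magnetic flux density] = kg·s⁻²·A⁻¹
  (D) [irradiance] = kg·s⁻³
All reduce to kg·s⁻²·A⁻¹ except (D), which is kg·s⁻³.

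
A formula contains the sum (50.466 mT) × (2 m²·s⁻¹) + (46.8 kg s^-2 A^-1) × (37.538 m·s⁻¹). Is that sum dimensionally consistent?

Work out the base dimensions of each:
  (50.466 mT) × (2 m²·s⁻¹):  [kg·s⁻²·A⁻¹] · [m²·s⁻¹] = kg·m²·s⁻³·A⁻¹
  (46.8 kg s^-2 A^-1) × (37.538 m·s⁻¹):  [kg·s⁻²·A⁻¹] · [m·s⁻¹] = kg·m·s⁻³·A⁻¹
kg·m²·s⁻³·A⁻¹ ≠ kg·m·s⁻³·A⁻¹, so they cannot be added.

No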